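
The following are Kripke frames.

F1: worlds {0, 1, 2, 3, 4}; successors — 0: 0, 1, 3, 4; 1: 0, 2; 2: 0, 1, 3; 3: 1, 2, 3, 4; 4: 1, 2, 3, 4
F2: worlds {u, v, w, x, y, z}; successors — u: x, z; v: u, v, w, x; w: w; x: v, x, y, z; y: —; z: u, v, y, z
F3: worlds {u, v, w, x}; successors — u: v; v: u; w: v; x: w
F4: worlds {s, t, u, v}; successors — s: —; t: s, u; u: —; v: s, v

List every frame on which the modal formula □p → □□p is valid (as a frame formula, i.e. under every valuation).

Frame correspondent (Sahlqvist): ∀x ∀y ∀z (Rxy ∧ Ryz → Rxz) — i.e. transitivity.
F1: fails — R10 and R01 but not R11.
F2: fails — Ruz and Rzy but not Ruy.
F3: fails — Ruv and Rvu but not Ruu.
F4: holds.
Valid on: F4.

F4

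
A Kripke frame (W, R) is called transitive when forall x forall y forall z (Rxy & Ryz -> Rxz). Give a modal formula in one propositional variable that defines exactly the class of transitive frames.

□r → □□r

A defining formula is □r → □□r (the 4 axiom).
Suppose □r→□□r is valid. Take Rxy, Ryz and set V(r)={w : Rxw}. Then □r at x, so □□r at x, so □r at y, so r at z, i.e. Rxz.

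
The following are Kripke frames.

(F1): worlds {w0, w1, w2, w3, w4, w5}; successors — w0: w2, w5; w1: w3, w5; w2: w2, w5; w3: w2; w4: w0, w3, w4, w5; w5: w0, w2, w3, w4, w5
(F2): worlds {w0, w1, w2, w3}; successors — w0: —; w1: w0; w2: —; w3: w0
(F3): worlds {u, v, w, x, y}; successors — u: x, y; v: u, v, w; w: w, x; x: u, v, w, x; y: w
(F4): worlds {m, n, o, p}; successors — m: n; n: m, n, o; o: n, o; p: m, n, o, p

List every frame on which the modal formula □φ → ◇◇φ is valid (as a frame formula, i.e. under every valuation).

(F1), (F3), (F4)

The schema corresponds to a generalized confluence (Geach) condition: ∀x ∃w (xRw ∧ xR²w).
(F1): condition met.
(F2): fails — at w0 but no w with w0Rw and w0R²w.
(F3): condition met.
(F4): condition met.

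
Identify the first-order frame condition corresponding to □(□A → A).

Shift-reflexivity

Suppose □(□A→A) is valid. Take Rxy and set V(A)={w : Ryw}. Then at y, □A holds; since □(□A→A) at x, □A→A at y, so A at y, i.e. Ryy.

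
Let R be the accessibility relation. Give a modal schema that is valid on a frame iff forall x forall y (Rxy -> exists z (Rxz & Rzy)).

□□r → □r

A defining formula is □□r → □r (the C4 axiom).
Suppose □□r→□r is valid. Take Rxy and set V(r)={w : xR²w}. Then □□r at x, so □r at x, so r at y, i.e. ∃z(Rxz∧Rzy).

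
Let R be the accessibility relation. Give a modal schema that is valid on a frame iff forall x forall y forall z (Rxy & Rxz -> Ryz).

◇ψ → □◇ψ

The condition is the Euclidean property. The 5 schema ◇ψ → □◇ψ defines it.
Suppose ◇ψ→□◇ψ is valid. Take Rxy, Rxz and set V(ψ)={y}. Then ◇ψ at x, so □◇ψ at x, so ◇ψ at z, so some w with Rzw has ψ; w=y, i.e. Rzy. By symmetry of the argument, Ryz.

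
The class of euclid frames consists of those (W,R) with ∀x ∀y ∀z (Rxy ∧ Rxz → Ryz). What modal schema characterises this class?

◇q → □◇q

The condition is the Euclidean property. The 5 schema ◇q → □◇q defines it.
Suppose ◇q→□◇q is valid. Take Rxy, Rxz and set V(q)={y}. Then ◇q at x, so □◇q at x, so ◇q at z, so some w with Rzw has q; w=y, i.e. Rzy. By symmetry of the argument, Ryz.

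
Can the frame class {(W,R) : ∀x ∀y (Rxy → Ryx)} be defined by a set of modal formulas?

The condition is symmetry. A defining modal formula is r → □◇r.

Definable; r → □◇r defines it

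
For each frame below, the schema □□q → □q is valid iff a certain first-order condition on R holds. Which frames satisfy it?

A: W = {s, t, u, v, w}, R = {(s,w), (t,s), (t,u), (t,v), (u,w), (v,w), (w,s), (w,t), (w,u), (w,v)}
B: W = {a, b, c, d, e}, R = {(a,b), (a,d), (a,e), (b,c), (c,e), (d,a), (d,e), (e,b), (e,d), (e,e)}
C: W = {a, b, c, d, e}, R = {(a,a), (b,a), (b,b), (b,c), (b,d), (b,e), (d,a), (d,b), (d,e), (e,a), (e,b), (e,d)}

This is the axiom for density; its first-order frame correspondent is ∀x ∀y (Rxy → ∃z (Rxz ∧ Rzy)).
A: fails — Rwt but no z with Rwz and Rzt.
B: fails — Rbc but no z with Rbz and Rzc.
C: ✓.

C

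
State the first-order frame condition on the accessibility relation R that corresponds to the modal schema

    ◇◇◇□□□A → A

∀x ∀y (xR³y → ∃w (yR³w ∧ x = w))

This is a Sahlqvist (Geach-type) schema ◇^3□^3A → □^0◇^0A.
First-order correspondent: ∀x ∀y (xR³y → ∃w (yR³w ∧ x = w)).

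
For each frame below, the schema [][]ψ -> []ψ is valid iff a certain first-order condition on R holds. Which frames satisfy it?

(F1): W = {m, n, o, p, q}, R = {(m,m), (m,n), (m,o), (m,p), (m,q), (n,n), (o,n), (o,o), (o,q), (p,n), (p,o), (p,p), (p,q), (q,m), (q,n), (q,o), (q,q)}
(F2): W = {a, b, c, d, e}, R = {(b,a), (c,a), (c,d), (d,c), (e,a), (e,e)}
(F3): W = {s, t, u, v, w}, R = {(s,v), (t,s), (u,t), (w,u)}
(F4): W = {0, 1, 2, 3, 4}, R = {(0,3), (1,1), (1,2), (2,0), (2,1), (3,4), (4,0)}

This is the axiom for density; its first-order frame correspondent is forall x forall y (Rxy -> exists z (Rxz & Rzy)).
(F1): ✓.
(F2): fails — Rcd but no z with Rcz and Rzd.
(F3): fails — Rsv but no z with Rsz and Rzv.
(F4): fails — R34 but no z with R3z and Rz4.
Valid on: (F1).

(F1)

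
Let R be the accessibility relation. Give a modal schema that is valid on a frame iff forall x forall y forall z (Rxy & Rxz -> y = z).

◇p → □p

A defining formula is ◇p → □p (the CD axiom).
Suppose ◇p→□p is valid. Take Rxy, Rxz and set V(p)={y}. Then ◇p at x, so □p at x, so p at z, i.e. z=y.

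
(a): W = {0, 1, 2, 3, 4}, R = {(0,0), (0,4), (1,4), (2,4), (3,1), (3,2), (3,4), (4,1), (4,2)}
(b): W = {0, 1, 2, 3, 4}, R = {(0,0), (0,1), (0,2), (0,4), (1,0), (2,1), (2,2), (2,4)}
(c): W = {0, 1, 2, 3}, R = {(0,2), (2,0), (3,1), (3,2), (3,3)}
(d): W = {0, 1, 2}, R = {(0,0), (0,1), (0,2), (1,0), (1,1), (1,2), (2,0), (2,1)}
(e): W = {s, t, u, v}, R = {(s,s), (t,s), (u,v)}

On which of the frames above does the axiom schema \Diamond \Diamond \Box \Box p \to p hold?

(d)

The schema corresponds to a generalized confluence (Geach) condition: \forall x \forall y (x R^2 y \to \exists w (y R^2 w \wedge x = w)).
(a): fails — 0R²1 but no w with 1R²w and 0=w.
(b): fails — 0R²4 but no w with 4R²w and 0=w.
(c): fails — 3R²0 but no w with 0R²w and 3=w.
(d): holds.
(e): fails — tR²s but no w with sR²w and t=w.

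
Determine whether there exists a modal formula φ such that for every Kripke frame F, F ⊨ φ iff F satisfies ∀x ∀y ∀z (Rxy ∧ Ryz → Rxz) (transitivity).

Yes, by □q → □□q

This is a Sahlqvist condition; the 4 axiom □q → □□q defines it.
Suppose □q→□□q is valid. Take Rxy, Ryz and set V(q)={w : Rxw}. Then □q at x, so □□q at x, so □q at y, so q at z, i.e. Rxz.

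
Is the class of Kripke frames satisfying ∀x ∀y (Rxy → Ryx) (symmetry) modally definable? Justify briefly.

Yes — defined by q → □◇q

This is a Sahlqvist condition; the B axiom q → □◇q defines it.
Suppose q→□◇q is valid. Take Rxy and set V(q)={x}. Then q at x, so □◇q at x, so ◇q at y, so some z with Ryz has q; z=x, i.e. Ryx.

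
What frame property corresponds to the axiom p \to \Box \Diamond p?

symmetry: \forall x \forall y (Rxy \to Ryx)

This schema is the B axiom.
Its frame correspondent is symmetry — \forall x \forall y (Rxy \to Ryx).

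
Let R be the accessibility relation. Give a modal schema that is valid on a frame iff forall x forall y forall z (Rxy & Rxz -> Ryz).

◇ψ → □◇ψ

This is the Euclidean property; the standard corresponding axiom is 5: ◇ψ → □◇ψ.
Suppose ◇ψ→□◇ψ is valid. Take Rxy, Rxz and set V(ψ)={y}. Then ◇ψ at x, so □◇ψ at x, so ◇ψ at z, so some w with Rzw has ψ; w=y, i.e. Rzy. By symmetry of the argument, Ryz.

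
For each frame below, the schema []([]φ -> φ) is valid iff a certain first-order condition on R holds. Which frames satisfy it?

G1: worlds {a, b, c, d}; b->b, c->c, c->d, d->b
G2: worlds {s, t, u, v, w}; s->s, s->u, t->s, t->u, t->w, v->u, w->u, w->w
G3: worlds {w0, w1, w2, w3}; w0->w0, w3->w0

G3

Frame correspondent (Sahlqvist): forall x forall y (Rxy -> Ryy) — i.e. shift-reflexivity.
G1: fails — Rcd but not Rdd.
G2: fails — Rwu but not Ruu.
G3: satisfies the condition.
Valid on: G3.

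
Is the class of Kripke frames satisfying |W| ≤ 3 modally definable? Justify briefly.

Not modally definable

Modal frame validity is preserved under disjoint unions.
Any modal formula valid on each of 4 disjoint one-world frames is valid on their disjoint union (validity is preserved under disjoint unions). Each one-world frame has |W|=1≤3, but the union has |W|=4.
Hence having at most 3 worlds is not modally definable.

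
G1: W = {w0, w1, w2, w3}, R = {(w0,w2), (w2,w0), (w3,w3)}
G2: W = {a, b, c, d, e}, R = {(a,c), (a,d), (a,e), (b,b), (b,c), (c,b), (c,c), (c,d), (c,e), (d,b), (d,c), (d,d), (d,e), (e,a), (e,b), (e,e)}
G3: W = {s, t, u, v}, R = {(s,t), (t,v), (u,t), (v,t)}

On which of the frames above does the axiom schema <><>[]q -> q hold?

none

This is the axiom for a generalized confluence (Geach) condition; its first-order frame correspondent is forall x forall y (x R^2 y -> exists w (yRw & x = w)).
G1: fails — w0R²w0 but no w with w0Rw and w0=w.
G2: fails — aR²a but no w with aRw and a=w.
G3: fails — sR²v but no w with vRw and s=w.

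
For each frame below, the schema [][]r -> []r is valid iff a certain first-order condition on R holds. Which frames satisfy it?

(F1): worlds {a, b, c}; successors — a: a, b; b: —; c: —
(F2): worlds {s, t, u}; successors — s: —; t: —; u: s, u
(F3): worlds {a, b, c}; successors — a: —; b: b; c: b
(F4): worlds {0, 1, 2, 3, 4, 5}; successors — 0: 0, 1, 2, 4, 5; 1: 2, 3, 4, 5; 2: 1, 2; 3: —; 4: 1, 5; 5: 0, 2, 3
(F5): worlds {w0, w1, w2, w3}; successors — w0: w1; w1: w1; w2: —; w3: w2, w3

This is the axiom for density; its first-order frame correspondent is forall x forall y (Rxy -> exists z (Rxz & Rzy)).
(F1): satisfies the condition.
(F2): satisfies the condition.
(F3): satisfies the condition.
(F4): fails — R14 but no z with R1z and Rz4.
(F5): satisfies the condition.
Valid on: (F1), (F2), (F3), (F5).

(F1), (F2), (F3), (F5)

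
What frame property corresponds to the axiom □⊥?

□⊥ is valid iff no world has any successor (otherwise □⊥ fails at any world with one).

emptiness of R: ∀x ∀y ¬Rxy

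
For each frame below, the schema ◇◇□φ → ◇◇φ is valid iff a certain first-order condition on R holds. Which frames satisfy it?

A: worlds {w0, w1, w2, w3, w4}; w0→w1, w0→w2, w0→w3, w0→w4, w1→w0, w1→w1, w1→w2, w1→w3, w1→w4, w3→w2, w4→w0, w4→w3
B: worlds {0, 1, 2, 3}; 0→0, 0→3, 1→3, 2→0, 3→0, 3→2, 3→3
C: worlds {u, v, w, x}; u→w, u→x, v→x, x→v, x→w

B

This is the axiom for a generalized confluence (Geach) condition; its first-order frame correspondent is ∀x ∀y (xR²y → ∃w (yRw ∧ xR²w)).
A: fails — w0R²w2 but no w with w2Rw and w0R²w.
B: satisfies the condition.
C: fails — uR²v but no t with vRt and uR²t.
Valid on: B.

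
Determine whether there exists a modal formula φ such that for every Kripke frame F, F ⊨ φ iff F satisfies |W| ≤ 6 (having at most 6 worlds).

Any modally definable frame class is closed under disjoint unions.
Any modal formula valid on each of 7 disjoint one-world frames is valid on their disjoint union (validity is preserved under disjoint unions). Each one-world frame has |W|=1≤6, but the union has |W|=7.
Hence having at most 6 worlds is not modally definable.

No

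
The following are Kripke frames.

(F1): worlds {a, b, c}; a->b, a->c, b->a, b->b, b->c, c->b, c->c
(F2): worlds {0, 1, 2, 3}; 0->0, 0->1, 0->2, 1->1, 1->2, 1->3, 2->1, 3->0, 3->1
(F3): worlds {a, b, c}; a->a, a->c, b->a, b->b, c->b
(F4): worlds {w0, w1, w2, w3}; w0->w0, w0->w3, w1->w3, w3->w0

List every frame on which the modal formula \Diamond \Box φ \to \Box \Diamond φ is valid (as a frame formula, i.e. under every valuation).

(F1), (F2), (F4)

Frame correspondent (Sahlqvist): \forall x \forall y \forall z (Rxy \wedge Rxz \to \exists w (Ryw \wedge Rzw)) — i.e. convergence.
(F1): satisfies the condition.
(F2): satisfies the condition.
(F3): fails — Raa and Rac but a and c have no common successor.
(F4): satisfies the condition.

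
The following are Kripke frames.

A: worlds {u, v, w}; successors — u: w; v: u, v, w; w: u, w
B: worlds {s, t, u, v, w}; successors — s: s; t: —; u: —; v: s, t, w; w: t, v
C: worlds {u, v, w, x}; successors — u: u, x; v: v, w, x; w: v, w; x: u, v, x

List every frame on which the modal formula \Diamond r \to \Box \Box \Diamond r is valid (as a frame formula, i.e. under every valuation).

none

This is the axiom for a generalized confluence (Geach) condition; its first-order frame correspondent is \forall x \forall y \forall z ((xRy \wedge x R^2 z) \to \exists w (y = w \wedge zRw)).
A: fails — vRu, vR²u but no t with u=t and uRt.
B: fails — vRs, vR²t but no w* with s=w* and tRw*.
C: fails — uRu, uR²v but no t with u=t and vRt.
Valid on no frame.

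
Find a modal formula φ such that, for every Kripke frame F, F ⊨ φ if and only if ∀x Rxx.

□s → s

The condition is reflexivity. The T schema □s → s defines it.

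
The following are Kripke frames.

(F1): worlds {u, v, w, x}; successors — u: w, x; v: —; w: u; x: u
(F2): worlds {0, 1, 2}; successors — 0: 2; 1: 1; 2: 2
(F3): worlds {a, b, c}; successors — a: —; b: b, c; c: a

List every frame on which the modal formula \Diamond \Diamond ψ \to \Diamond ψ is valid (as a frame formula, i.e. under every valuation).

(F2)

The schema corresponds to transitivity: \forall x \forall y \forall z (Rxy \wedge Ryz \to Rxz).
(F1): fails — Rwu and Ruw but not Rww.
(F2): holds.
(F3): fails — Rbc and Rca but not Rba.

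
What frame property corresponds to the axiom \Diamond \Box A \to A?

Symmetry

This is a form of the B axiom.
It corresponds to symmetry: \forall x \forall y (Rxy \to Ryx).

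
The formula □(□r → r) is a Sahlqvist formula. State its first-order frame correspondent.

Suppose □(□r→r) is valid. Take Rxy and set V(r)={w : Ryw}. Then at y, □r holds; since □(□r→r) at x, □r→r at y, so r at y, i.e. Ryy.
Conversely, on a frame with shift-reflexivity the schema holds at every world under every valuation.
So the correspondent is shift-reflexivity.

shift-reflexivity: ∀x ∀y (Rxy → Ryy)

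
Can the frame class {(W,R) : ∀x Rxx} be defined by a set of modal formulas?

Yes — defined by □q → q

This is a Sahlqvist condition; the T axiom □q → q defines it.
Suppose □q→q is valid. At any x set V(q)={w : Rxw}. Then □q holds at x, so q holds at x, i.e. Rxx.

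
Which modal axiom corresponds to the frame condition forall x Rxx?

□r → r

The condition is reflexivity. The T schema □r → r defines it.
Suppose □r→r is valid. At any x set V(r)={w : Rxw}. Then □r holds at x, so r holds at x, i.e. Rxx.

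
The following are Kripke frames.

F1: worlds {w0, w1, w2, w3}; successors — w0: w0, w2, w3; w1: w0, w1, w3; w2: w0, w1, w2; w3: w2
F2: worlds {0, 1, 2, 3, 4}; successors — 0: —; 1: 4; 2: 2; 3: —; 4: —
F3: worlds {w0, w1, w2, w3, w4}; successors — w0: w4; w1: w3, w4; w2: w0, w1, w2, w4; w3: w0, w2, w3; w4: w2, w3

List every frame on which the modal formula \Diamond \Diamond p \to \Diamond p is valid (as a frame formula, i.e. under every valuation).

F2

Frame correspondent (Sahlqvist): \forall x \forall y \forall z (Rxy \wedge Ryz \to Rxz) — i.e. transitivity.
F1: fails — Rw1w0 and Rw0w2 but not Rw1w2.
F2: satisfies the condition.
F3: fails — Rw0w4 and Rw4w2 but not Rw0w2.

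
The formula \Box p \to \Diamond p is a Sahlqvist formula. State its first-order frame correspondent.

seriality

Suppose □p→◇p is valid. At any x set V(p)=W. Then □p at x, so ◇p at x, so x has a successor.
Conversely, any frame satisfying \forall x \exists y Rxy validates the schema.
Frame condition: \forall x \exists y Rxy.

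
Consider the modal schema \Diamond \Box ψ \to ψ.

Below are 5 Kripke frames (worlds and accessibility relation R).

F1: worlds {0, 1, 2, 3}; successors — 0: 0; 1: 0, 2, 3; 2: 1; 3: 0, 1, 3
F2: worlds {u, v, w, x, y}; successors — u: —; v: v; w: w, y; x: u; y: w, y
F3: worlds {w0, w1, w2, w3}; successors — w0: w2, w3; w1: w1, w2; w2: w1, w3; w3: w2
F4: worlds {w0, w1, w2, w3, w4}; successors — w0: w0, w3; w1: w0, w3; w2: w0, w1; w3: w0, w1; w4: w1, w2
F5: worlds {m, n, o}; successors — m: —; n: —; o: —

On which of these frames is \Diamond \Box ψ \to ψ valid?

Frame correspondent (Sahlqvist): \forall x \forall y (Rxy \to Ryx) — i.e. symmetry.
F1: fails — R10 but not R01.
F2: fails — Rxu but not Rux.
F3: fails — Rw0w2 but not Rw2w0.
F4: fails — Rw1w0 but not Rw0w1.
F5: ✓.

F5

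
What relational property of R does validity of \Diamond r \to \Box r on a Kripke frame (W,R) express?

Partial functionality

Suppose ◇r→□r is valid. Take Rxy, Rxz and set V(r)={y}. Then ◇r at x, so □r at x, so r at z, i.e. z=y.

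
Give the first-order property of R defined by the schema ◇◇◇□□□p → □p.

∀x ∀y ∀z ((xR³y ∧ xRz) → ∃w (yR³w ∧ z = w))

This is a Sahlqvist (Geach-type) schema ◇^3□^3p → □^1◇^0p.
Minimal-valuation argument: fix x; take any y with xR^3y and any z with xR^1z. Set V(p) to the set of worlds R-reachable from y in exactly 3 steps. Then □^3p holds at y, so the antecedent holds at x; validity forces ◇^0p at z, giving a w with zR^0w and yR^3w.
First-order correspondent: ∀x ∀y ∀z ((xR³y ∧ xRz) → ∃w (yR³w ∧ z = w)).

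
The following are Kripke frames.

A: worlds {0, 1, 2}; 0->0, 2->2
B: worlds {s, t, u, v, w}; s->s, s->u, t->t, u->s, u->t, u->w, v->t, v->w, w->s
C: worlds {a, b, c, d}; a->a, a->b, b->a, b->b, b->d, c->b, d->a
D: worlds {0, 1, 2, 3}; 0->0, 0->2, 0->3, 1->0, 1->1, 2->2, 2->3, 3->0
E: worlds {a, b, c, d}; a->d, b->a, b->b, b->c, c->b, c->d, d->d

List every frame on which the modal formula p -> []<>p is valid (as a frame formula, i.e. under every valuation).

A

The schema corresponds to symmetry: forall x forall y (Rxy -> Ryx).
A: holds.
B: fails — Ruw but not Rwu.
C: fails — Rcb but not Rbc.
D: fails — R10 but not R01.
E: fails — Rcd but not Rdc.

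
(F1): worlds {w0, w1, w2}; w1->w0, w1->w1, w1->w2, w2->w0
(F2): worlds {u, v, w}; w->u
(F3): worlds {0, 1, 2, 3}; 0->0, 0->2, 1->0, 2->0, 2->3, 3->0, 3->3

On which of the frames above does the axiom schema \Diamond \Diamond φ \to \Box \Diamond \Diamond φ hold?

(F2), (F3)

This is the axiom for a generalized confluence (Geach) condition; its first-order frame correspondent is \forall x \forall y \forall z ((x R^2 y \wedge xRz) \to \exists w (y = w \wedge z R^2 w)).
(F1): fails — w1R²w0, w1Rw0 but no w with w0=w and w0R²w.
(F2): ✓.
(F3): ✓.
Valid on: (F2), (F3).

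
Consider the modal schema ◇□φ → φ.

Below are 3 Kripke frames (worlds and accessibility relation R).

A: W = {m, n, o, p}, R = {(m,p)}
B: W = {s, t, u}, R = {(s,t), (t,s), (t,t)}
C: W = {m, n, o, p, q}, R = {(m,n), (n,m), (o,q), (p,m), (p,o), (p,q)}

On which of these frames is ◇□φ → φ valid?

B

Frame correspondent (Sahlqvist): ∀x ∀y (Rxy → Ryx) — i.e. symmetry.
A: fails — Rmp but not Rpm.
B: satisfies the condition.
C: fails — Rpm but not Rmp.
Valid on: B.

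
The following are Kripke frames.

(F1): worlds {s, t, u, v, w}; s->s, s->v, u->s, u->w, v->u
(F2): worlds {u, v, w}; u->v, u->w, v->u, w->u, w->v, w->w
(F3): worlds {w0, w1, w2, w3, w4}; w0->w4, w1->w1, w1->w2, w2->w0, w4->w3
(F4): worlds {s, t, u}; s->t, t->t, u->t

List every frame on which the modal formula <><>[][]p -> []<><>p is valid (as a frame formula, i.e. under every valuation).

(F2), (F4)

The schema corresponds to a generalized confluence (Geach) condition: forall x forall y forall z ((x R^2 y & xRz) -> exists w (y R^2 w & z R^2 w)).
(F1): fails — uR²s, uRw but no w* with sR²w* and wR²w*.
(F2): ✓.
(F3): fails — w0R²w3, w0Rw4 but no w with w3R²w and w4R²w.
(F4): ✓.
Valid on: (F2), (F4).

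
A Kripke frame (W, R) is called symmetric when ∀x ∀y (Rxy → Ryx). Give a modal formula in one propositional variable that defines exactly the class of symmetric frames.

A defining formula is p → □◇p (the B axiom).
Suppose p→□◇p is valid. Take Rxy and set V(p)={x}. Then p at x, so □◇p at x, so ◇p at y, so some z with Ryz has p; z=x, i.e. Ryx.

p → □◇p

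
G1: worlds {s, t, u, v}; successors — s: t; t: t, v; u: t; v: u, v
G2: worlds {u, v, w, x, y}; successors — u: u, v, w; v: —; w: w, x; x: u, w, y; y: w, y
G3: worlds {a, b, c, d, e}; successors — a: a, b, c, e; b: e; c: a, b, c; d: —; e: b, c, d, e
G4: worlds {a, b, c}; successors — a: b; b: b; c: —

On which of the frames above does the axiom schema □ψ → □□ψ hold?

The schema corresponds to transitivity: ∀x ∀y ∀z (Rxy ∧ Ryz → Rxz).
G1: fails — Rtv and Rvu but not Rtu.
G2: fails — Rxw and Rwx but not Rxx.
G3: fails — Rae and Red but not Rad.
G4: satisfies the condition.
Valid on: G4.

G4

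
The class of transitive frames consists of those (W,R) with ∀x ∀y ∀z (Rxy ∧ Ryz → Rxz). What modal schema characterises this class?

□q → □□q

The condition is transitivity. The 4 schema □q → □□q defines it.
Suppose □q→□□q is valid. Take Rxy, Ryz and set V(q)={w : Rxw}. Then □q at x, so □□q at x, so □q at y, so q at z, i.e. Rxz.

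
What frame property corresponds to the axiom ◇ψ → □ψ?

partial functionality

Suppose ◇ψ→□ψ is valid. Take Rxy, Rxz and set V(ψ)={y}. Then ◇ψ at x, so □ψ at x, so ψ at z, i.e. z=y.
The converse is a direct semantic check.
So the correspondent is partial functionality.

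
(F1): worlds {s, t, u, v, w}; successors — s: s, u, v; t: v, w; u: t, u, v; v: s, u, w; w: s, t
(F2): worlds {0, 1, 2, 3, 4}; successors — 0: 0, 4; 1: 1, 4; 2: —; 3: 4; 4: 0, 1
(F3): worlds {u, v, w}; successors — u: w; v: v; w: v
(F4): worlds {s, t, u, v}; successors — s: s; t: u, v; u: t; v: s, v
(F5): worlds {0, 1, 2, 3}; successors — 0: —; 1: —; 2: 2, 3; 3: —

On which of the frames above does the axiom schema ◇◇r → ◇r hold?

(F5)

This is the axiom for transitivity; its first-order frame correspondent is ∀x ∀y ∀z (Rxy ∧ Ryz → Rxz).
(F1): fails — Ruv and Rvw but not Ruw.
(F2): fails — R34 and R40 but not R30.
(F3): fails — Ruw and Rwv but not Ruv.
(F4): fails — Rtv and Rvs but not Rts.
(F5): holds.
Valid on: (F5).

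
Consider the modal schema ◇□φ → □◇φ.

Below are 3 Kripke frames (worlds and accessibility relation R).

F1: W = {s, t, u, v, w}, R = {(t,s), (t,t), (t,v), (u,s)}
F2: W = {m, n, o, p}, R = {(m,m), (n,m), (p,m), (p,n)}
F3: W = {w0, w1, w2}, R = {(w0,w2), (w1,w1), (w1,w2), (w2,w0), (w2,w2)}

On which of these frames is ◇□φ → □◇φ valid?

Frame correspondent (Sahlqvist): ∀x ∀y ∀z (Rxy ∧ Rxz → ∃w (Ryw ∧ Rzw)) — i.e. convergence.
F1: fails — Rtt and Rts but t and s have no common successor.
F2: condition met.
F3: condition met.

F2, F3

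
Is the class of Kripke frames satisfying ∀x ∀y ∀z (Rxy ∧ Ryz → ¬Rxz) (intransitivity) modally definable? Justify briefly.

Not modally definable

Modal frame validity is preserved under surjective bounded morphisms.
The 3-cycle (worlds 0,1,2 with 0→1→2→0) is intransitive. Mapping every world to a single reflexive point • is a surjective bounded morphism; the reflexive point is not intransitive (R••∧R•• but R••).
So no modal formula (or set of formulas) defines exactly the intransitive frames.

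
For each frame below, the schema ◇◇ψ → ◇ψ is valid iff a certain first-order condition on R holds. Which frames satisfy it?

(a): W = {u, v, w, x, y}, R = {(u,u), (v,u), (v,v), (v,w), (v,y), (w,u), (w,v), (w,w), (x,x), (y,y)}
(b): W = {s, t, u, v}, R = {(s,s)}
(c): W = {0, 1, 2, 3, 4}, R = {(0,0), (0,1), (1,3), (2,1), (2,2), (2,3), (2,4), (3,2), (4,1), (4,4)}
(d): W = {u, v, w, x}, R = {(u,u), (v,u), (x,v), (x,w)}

(b)

Frame correspondent (Sahlqvist): ∀x ∀y ∀z (Rxy ∧ Ryz → Rxz) — i.e. transitivity.
(a): fails — Rwv and Rvy but not Rwy.
(b): satisfies the condition.
(c): fails — R32 and R23 but not R33.
(d): fails — Rxv and Rvu but not Rxu.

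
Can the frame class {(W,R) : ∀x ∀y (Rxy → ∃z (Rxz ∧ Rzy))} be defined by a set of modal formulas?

Yes — defined by □□r → □r

Yes: it is density, defined by the C4 schema □□r → □r.
Suppose □□r→□r is valid. Take Rxy and set V(r)={w : xR²w}. Then □□r at x, so □r at x, so r at y, i.e. ∃z(Rxz∧Rzy).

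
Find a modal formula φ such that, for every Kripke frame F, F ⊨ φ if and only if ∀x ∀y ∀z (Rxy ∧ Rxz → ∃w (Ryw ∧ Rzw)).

A defining formula is ◇□p → □◇p (the .2 axiom).
Suppose ◇□p→□◇p is valid. Take Rxy, Rxz and set V(p)={w : Ryw}. Then □p at y so ◇□p at x, so □◇p at x, so ◇p at z, giving w with Rzw and Ryw.

◇□p → □◇p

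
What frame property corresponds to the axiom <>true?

This schema is equivalent to the D axiom □r → ◇r.
Its frame correspondent is seriality — forall x exists y Rxy.

seriality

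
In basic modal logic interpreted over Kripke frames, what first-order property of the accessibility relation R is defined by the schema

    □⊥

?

□⊥ is valid iff no world has any successor (otherwise □⊥ fails at any world with one).
The converse is a direct semantic check.
So the correspondent is emptiness of R.

emptiness of R: ∀x ∀y ¬Rxy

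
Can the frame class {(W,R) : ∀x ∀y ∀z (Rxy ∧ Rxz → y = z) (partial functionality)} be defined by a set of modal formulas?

The condition is partial functionality. A defining modal formula is ◇r → □r.
Suppose ◇r→□r is valid. Take Rxy, Rxz and set V(r)={y}. Then ◇r at x, so □r at x, so r at z, i.e. z=y.

Yes, by ◇r → □r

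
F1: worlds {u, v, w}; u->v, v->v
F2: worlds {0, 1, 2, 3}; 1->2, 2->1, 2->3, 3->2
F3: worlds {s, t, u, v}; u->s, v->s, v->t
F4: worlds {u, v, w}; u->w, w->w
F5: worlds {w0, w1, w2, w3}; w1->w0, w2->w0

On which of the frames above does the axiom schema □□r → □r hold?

This is the axiom for density; its first-order frame correspondent is ∀x ∀y (Rxy → ∃z (Rxz ∧ Rzy)).
F1: condition met.
F2: fails — R12 but no z with R1z and Rz2.
F3: fails — Rus but no z with Ruz and Rzs.
F4: condition met.
F5: fails — Rw1w0 but no z with Rw1z and Rzw0.
Valid on: F1, F4.

F1, F4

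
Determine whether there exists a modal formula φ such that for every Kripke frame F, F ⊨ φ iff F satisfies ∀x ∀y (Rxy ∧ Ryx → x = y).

No

Any modally definable frame class is closed under surjective bounded morphisms.
The 8-cycle (worlds 0,1,2,3,4,5,6,7 with 0→1→2→3→4→5→6→7→0) is antisymmetric. Sending even-indexed worlds to a and odd-indexed worlds to b is a surjective bounded morphism onto the two-world frame with a↔b, which is not antisymmetric.
So the class is not modally definable.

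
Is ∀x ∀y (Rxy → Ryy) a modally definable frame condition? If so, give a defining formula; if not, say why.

The condition is shift-reflexivity. A defining modal formula is □(□q → q).
Suppose □(□q→q) is valid. Take Rxy and set V(q)={w : Ryw}. Then at y, □q holds; since □(□q→q) at x, □q→q at y, so q at y, i.e. Ryy.

Definable; □(□q → q) defines it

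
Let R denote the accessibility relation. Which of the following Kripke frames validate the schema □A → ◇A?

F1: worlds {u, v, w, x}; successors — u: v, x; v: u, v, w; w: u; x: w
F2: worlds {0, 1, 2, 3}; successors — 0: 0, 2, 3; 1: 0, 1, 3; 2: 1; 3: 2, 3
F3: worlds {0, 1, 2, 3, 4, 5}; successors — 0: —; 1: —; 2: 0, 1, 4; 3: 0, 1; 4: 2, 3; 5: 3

The schema corresponds to seriality: ∀x ∃y Rxy.
F1: ✓.
F2: ✓.
F3: fails — world 0 has no successor.
Valid on: F1, F2.

F1, F2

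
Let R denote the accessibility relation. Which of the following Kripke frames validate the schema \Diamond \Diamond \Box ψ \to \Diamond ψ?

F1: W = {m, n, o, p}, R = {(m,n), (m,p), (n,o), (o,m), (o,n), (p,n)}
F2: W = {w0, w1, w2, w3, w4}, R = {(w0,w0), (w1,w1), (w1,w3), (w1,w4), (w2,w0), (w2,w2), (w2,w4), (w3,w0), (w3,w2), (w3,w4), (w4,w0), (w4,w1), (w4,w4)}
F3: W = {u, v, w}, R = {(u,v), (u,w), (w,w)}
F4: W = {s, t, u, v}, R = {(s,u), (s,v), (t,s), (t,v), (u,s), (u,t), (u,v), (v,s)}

F3

Frame correspondent (Sahlqvist): \forall x \forall y (x R^2 y \to \exists w (yRw \wedge xRw)) — i.e. a generalized confluence (Geach) condition.
F1: fails — mR²n but no w with nRw and mRw.
F2: fails — w1R²w0 but no w with w0Rw and w1Rw.
F3: holds.
F4: fails — sR²v but no w with vRw and sRw.
Valid on: F3.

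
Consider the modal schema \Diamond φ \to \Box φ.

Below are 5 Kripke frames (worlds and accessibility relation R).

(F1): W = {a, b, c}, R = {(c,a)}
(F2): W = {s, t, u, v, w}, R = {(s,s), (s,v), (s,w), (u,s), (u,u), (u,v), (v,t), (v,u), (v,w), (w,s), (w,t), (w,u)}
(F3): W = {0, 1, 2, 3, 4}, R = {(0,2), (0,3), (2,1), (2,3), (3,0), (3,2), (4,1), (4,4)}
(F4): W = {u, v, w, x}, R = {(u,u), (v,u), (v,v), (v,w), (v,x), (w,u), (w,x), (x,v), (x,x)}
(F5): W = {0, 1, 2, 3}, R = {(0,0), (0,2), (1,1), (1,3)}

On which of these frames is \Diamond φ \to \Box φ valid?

(F1)

This is the axiom for partial functionality; its first-order frame correspondent is \forall x \forall y \forall z (Rxy \wedge Rxz \to y = z).
(F1): condition met.
(F2): fails — s sees both s and v.
(F3): fails — 0 sees both 2 and 3.
(F4): fails — v sees both u and v.
(F5): fails — 0 sees both 0 and 2.
Valid on: (F1).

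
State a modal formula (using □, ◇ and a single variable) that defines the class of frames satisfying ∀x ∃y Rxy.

A defining formula is □s → ◇s (the D axiom).
Suppose □s→◇s is valid. At any x set V(s)=W. Then □s at x, so ◇s at x, so x has a successor.

□s → ◇s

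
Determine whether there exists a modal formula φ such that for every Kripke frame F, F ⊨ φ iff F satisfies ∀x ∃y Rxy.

The condition is seriality. A defining modal formula is □r → ◇r.
Suppose □r→◇r is valid. At any x set V(r)=W. Then □r at x, so ◇r at x, so x has a successor.

Definable; □r → ◇r defines it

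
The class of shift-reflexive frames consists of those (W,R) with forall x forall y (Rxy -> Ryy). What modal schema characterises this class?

□(□p → p)

This is shift-reflexivity; the standard corresponding axiom is T□: □(□p → p).
Suppose □(□p→p) is valid. Take Rxy and set V(p)={w : Ryw}. Then at y, □p holds; since □(□p→p) at x, □p→p at y, so p at y, i.e. Ryy.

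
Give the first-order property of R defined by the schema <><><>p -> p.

forall x forall y (x R^3 y -> exists w (y = w & x = w))

This is a Sahlqvist (Geach-type) schema ◇^3□^0p → □^0◇^0p.
First-order correspondent: forall x forall y (x R^3 y -> exists w (y = w & x = w)).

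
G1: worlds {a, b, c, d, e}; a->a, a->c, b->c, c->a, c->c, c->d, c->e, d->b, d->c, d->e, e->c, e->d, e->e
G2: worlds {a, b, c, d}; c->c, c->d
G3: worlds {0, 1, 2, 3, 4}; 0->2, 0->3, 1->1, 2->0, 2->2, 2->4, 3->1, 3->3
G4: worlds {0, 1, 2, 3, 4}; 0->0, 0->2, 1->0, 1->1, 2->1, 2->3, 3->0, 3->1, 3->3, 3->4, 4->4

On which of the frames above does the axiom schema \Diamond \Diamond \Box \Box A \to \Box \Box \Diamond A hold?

G1

This is the axiom for a generalized confluence (Geach) condition; its first-order frame correspondent is \forall x \forall y \forall z ((x R^2 y \wedge x R^2 z) \to \exists w (y R^2 w \wedge zRw)).
G1: satisfies the condition.
G2: fails — cR²c, cR²d but no w with cR²w and dRw.
G3: fails — 0R²0, 0R²4 but no w with 0R²w and 4Rw.
G4: fails — 2R²0, 2R²4 but no w with 0R²w and 4Rw.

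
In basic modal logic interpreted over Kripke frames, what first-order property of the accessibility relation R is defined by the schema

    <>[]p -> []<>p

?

convergence

Suppose ◇□p→□◇p is valid. Take Rxy, Rxz and set V(p)={w : Ryw}. Then □p at y so ◇□p at x, so □◇p at x, so ◇p at z, giving w with Rzw and Ryw.
The converse is a direct semantic check.
Frame condition: forall x forall y forall z (Rxy & Rxz -> exists w (Ryw & Rzw)).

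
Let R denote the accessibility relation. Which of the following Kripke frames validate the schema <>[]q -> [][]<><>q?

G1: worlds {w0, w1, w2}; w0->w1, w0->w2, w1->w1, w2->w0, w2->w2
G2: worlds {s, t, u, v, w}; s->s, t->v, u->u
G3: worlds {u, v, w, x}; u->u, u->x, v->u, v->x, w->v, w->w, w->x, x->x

Frame correspondent (Sahlqvist): forall x forall y forall z ((xRy & x R^2 z) -> exists w (yRw & z R^2 w)) — i.e. a generalized confluence (Geach) condition.
G1: fails — w0Rw2, w0R²w1 but no w with w2Rw and w1R²w.
G2: holds.
G3: holds.

G2, G3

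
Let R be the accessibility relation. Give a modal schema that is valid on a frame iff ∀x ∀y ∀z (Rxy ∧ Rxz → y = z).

This is partial functionality; the standard corresponding axiom is CD: ◇ψ → □ψ.

◇ψ → □ψ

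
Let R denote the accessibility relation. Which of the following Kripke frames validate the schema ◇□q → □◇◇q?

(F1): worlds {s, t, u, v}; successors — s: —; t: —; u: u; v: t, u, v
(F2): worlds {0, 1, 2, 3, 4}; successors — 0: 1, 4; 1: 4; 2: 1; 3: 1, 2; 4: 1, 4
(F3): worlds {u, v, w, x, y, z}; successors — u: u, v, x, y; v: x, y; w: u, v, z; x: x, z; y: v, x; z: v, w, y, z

(F3)

This is the axiom for a generalized confluence (Geach) condition; its first-order frame correspondent is ∀x ∀y ∀z ((xRy ∧ xRz) → ∃w (yRw ∧ zR²w)).
(F1): fails — vRt, vRt but no w with tRw and tR²w.
(F2): fails — 3R2, 3R2 but no w with 2Rw and 2R²w.
(F3): condition met.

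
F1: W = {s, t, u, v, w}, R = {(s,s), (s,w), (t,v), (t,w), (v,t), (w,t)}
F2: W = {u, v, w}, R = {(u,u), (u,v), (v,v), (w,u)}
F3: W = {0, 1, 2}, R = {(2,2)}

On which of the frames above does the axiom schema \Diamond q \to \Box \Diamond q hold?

Frame correspondent (Sahlqvist): \forall x \forall y \forall z (Rxy \wedge Rxz \to Ryz) — i.e. the Euclidean property.
F1: fails — Rsw and Rsw but not Rww.
F2: fails — Ruv and Ruu but not Rvu.
F3: condition met.

F3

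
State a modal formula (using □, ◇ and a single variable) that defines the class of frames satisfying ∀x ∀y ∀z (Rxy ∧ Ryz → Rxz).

□p → □□p

This is transitivity; the standard corresponding axiom is 4: □p → □□p.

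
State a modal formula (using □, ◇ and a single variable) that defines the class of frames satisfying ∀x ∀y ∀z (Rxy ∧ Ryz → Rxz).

This is transitivity; the standard corresponding axiom is 4: □r → □□r.

□r → □□r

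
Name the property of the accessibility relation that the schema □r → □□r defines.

Suppose □r→□□r is valid. Take Rxy, Ryz and set V(r)={w : Rxw}. Then □r at x, so □□r at x, so □r at y, so r at z, i.e. Rxz.

Transitivity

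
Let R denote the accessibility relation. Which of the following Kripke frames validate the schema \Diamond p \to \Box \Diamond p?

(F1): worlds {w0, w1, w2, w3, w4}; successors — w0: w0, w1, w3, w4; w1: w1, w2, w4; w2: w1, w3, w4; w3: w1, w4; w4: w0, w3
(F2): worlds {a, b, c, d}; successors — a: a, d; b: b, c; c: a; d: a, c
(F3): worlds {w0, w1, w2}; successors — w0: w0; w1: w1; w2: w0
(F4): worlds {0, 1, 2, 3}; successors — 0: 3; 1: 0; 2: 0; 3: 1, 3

(F3)

The schema corresponds to the Euclidean property: \forall x \forall y \forall z (Rxy \wedge Rxz \to Ryz).
(F1): fails — Rw0w4 and Rw0w4 but not Rw4w4.
(F2): fails — Rad and Rad but not Rdd.
(F3): satisfies the condition.
(F4): fails — R10 and R10 but not R00.
Valid on: (F3).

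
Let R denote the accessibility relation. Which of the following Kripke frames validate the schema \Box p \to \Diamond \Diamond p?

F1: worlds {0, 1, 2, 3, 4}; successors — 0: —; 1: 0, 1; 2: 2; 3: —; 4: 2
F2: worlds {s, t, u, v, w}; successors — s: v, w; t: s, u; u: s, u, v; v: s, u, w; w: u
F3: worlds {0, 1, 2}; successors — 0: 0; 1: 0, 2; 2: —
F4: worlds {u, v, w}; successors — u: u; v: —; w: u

F2

This is the axiom for a generalized confluence (Geach) condition; its first-order frame correspondent is \forall x \exists w (xRw \wedge x R^2 w).
F1: fails — at 0 but no w with 0Rw and 0R²w.
F2: ✓.
F3: fails — at 2 but no w with 2Rw and 2R²w.
F4: fails — at v but no t with vRt and vR²t.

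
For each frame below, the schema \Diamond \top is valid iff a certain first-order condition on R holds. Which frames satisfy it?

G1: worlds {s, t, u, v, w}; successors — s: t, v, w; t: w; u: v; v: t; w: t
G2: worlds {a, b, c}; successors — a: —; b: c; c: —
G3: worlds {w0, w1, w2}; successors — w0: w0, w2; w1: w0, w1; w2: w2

G1, G3

The schema corresponds to seriality: \forall x \exists y Rxy.
G1: ✓.
G2: fails — world a has no successor.
G3: ✓.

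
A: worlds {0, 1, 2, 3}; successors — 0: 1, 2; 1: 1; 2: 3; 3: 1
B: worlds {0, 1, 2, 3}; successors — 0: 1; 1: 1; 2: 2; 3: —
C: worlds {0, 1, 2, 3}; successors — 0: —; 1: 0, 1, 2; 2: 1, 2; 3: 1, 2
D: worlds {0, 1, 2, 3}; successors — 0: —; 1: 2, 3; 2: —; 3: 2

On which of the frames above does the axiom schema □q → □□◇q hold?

Frame correspondent (Sahlqvist): ∀x ∀z (xR²z → ∃w (xRw ∧ zRw)) — i.e. a generalized confluence (Geach) condition.
A: fails — 2R²1 but no w with 2Rw and 1Rw.
B: ✓.
C: fails — 1R²0 but no w with 1Rw and 0Rw.
D: fails — 1R²2 but no w with 1Rw and 2Rw.
Valid on: B.

B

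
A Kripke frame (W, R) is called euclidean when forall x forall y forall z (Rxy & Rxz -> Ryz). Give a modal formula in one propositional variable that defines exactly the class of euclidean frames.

A defining formula is ◇q → □◇q (the 5 axiom).
Suppose ◇q→□◇q is valid. Take Rxy, Rxz and set V(q)={y}. Then ◇q at x, so □◇q at x, so ◇q at z, so some w with Rzw has q; w=y, i.e. Rzy. By symmetry of the argument, Ryz.

◇q → □◇q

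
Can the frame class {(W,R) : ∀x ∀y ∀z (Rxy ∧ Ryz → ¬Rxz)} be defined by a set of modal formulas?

No

If a class were modally definable it would be closed under surjective bounded morphisms (Goldblatt–Thomason).
The 3-cycle (worlds 0,1,2 with 0→1→2→0) is intransitive. Mapping every world to a single reflexive point • is a surjective bounded morphism; the reflexive point is not intransitive (R••∧R•• but R••).
So the class is not modally definable.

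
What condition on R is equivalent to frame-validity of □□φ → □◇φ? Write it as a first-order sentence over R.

∀x ∀z (xRz → ∃w (xR²w ∧ zRw))

This is a Sahlqvist (Geach-type) schema ◇^0□^2φ → □^1◇^1φ.
Minimal-valuation argument: fix x; take any y with xR^0y and any z with xR^1z. Set V(φ) to the set of worlds R-reachable from y in exactly 2 steps. Then □^2φ holds at y, so the antecedent holds at x; validity forces ◇^1φ at z, giving a w with zR^1w and yR^2w.
First-order correspondent: ∀x ∀z (xRz → ∃w (xR²w ∧ zRw)).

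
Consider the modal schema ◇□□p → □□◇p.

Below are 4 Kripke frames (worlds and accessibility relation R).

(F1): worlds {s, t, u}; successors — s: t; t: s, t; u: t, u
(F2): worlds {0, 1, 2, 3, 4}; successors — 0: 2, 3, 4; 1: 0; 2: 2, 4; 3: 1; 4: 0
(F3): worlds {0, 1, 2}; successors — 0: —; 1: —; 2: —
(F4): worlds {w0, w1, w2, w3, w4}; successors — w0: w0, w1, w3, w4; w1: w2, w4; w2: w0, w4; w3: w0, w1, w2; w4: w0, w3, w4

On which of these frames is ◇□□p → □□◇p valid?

Frame correspondent (Sahlqvist): ∀x ∀y ∀z ((xRy ∧ xR²z) → ∃w (yR²w ∧ zRw)) — i.e. a generalized confluence (Geach) condition.
(F1): satisfies the condition.
(F2): fails — 0R3, 0R²0 but no w with 3R²w and 0Rw.
(F3): satisfies the condition.
(F4): satisfies the condition.
Valid on: (F1), (F3), (F4).

(F1), (F3), (F4)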